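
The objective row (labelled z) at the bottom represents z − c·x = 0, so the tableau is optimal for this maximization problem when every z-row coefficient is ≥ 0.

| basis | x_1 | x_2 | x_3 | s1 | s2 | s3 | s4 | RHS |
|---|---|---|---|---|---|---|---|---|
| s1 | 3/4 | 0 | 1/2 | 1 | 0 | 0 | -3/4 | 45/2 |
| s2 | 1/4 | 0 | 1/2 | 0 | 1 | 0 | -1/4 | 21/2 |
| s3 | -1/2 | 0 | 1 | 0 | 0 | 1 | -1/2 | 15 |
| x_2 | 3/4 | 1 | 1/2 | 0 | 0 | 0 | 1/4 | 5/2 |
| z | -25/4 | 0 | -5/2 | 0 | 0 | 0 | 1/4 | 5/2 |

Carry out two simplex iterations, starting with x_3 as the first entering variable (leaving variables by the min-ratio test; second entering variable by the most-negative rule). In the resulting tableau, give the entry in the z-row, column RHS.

70/3

Ratio test on column x_3 — row 1: (45/2)/(1/2) = 45; row 2: (21/2)/(1/2) = 21; row 3: 15/1 = 15; row 4: (5/2)/(1/2) = 5. Minimum is 5 at row 4 (x_2 leaves); pivot element 1/2.
Divide row 4 by 1/2; eliminate column x_3 from the other rows.
Second iteration: most negative z-row entry is -5/2 in column x_1, so x_1 enters.
Ratio test on column x_1 — row 1: entry 0 ≤ 0; row 2: entry -1/2 ≤ 0; row 3: entry -2 ≤ 0; row 4: 5/(3/2) = 10/3. Minimum is 10/3 at row 4 (x_3 leaves); pivot element 3/2.
Divide row 4 by 3/2; eliminate column x_1 from the other rows.
After both pivots, the entry at the z-row, column RHS is 70/3.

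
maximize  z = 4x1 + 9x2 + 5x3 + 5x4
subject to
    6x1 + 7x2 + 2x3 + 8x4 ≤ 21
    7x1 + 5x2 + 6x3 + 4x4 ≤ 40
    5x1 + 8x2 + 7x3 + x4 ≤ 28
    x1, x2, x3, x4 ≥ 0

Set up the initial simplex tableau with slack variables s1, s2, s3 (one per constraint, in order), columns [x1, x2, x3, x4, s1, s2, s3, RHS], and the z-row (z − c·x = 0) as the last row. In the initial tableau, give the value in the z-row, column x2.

The z-row carries the negated objective coefficients: the x2 entry is -9.

-9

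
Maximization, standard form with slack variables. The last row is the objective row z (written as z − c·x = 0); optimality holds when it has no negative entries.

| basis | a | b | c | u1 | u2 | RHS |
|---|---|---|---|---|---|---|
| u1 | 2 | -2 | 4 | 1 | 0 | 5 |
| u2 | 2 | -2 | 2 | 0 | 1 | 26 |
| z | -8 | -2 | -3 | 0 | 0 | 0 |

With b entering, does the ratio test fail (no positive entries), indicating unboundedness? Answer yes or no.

Every constraint-row entry in column b is ≤ 0, so increasing b is unbounded.

yes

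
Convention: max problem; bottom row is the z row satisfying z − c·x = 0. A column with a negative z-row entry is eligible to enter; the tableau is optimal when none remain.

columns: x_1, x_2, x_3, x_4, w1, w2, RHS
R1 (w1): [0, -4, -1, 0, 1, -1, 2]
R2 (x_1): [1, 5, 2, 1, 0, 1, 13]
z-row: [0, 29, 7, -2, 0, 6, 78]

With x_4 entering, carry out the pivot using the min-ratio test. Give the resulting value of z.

104

Ratio test on column x_4 — row 1: entry 0 ≤ 0; row 2: 13/1 = 13. Minimum is 13 at row 2 (x_1 leaves); pivot element 1.
Pivot on row 2; the z-row RHS becomes 78 − (-2)·13 = 104.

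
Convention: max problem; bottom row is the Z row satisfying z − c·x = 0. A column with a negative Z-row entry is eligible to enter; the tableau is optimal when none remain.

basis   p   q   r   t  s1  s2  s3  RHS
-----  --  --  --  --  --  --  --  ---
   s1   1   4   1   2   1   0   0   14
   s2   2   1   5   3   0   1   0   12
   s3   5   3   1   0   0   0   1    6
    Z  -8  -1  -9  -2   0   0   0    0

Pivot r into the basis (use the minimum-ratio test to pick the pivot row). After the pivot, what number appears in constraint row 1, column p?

Ratio test on column r — row 1: 14/1 = 14; row 2: 12/5 = 12/5; row 3: 6/1 = 6. Minimum is 12/5 at row 2 (s2 leaves); pivot element 5.
Divide row 2 by 5; eliminate column r from the other rows.
Row 1 update in column p: 1 − 1·(2/5) = 3/5.

3/5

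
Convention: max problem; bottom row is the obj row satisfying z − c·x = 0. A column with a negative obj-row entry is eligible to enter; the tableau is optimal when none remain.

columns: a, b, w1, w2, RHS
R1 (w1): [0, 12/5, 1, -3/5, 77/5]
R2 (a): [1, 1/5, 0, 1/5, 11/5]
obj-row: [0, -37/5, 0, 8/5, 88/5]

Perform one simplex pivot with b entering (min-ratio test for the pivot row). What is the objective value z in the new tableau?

781/12

Ratio test on column b — row 1: (77/5)/(12/5) = 77/12; row 2: (11/5)/(1/5) = 11. Minimum is 77/12 at row 1 (w1 leaves); pivot element 12/5.
Pivot on row 1; the obj-row RHS becomes 88/5 − (-37/5)·(77/12) = 781/12.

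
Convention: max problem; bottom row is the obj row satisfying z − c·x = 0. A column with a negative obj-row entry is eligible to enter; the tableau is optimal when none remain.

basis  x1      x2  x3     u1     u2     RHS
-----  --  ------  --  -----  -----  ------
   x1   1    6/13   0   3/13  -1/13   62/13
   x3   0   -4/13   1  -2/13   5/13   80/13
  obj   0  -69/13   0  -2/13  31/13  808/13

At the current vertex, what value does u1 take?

0

u1 is not in the basis, so in the current basic feasible solution u1 = 0.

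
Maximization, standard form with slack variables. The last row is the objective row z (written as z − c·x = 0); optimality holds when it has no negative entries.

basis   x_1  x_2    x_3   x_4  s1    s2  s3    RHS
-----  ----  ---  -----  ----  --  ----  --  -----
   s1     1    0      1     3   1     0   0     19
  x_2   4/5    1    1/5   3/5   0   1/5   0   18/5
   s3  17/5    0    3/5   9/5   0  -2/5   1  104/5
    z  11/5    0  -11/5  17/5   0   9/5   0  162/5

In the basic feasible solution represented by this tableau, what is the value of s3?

s3 is basic (row 3); its value is the RHS of that row, 104/5.

104/5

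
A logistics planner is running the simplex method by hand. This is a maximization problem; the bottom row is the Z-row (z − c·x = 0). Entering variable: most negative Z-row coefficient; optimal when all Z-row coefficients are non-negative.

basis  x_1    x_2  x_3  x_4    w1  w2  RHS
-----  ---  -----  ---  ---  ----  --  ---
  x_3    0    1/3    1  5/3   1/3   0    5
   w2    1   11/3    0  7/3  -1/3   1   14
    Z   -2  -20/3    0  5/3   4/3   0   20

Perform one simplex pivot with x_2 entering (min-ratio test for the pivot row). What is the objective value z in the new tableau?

Ratio test on column x_2 — row 1: 5/(1/3) = 15; row 2: 14/(11/3) = 42/11. Minimum is 42/11 at row 2 (w2 leaves); pivot element 11/3.
Pivot on row 2; the Z-row RHS becomes 20 − (-20/3)·(42/11) = 500/11.

500/11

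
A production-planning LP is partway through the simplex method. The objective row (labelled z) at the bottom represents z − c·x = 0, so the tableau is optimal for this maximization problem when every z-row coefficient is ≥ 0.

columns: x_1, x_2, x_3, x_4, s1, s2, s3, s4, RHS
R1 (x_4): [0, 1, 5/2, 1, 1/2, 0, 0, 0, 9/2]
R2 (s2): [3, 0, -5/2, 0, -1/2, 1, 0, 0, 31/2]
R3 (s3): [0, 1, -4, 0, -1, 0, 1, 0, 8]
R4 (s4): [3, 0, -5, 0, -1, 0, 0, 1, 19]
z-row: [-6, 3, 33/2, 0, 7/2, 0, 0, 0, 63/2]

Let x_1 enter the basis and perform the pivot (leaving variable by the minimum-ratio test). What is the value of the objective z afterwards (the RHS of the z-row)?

125/2

Ratio test on column x_1 — row 1: entry 0 ≤ 0; row 2: (31/2)/3 = 31/6; row 3: entry 0 ≤ 0; row 4: 19/3 = 19/3. Minimum is 31/6 at row 2 (s2 leaves); pivot element 3.
Pivot on row 2; the z-row RHS becomes 63/2 − (-6)·(31/6) = 125/2.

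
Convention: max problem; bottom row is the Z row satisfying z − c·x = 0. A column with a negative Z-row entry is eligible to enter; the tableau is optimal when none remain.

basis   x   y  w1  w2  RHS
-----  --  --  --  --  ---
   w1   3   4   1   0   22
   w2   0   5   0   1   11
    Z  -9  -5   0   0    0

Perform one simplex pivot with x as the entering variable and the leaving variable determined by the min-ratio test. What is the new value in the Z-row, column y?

Ratio test on column x — row 1: 22/3 = 22/3; row 2: entry 0 ≤ 0. Minimum is 22/3 at row 1 (w1 leaves); pivot element 3.
Divide row 1 by 3; eliminate column x from the other rows.
Z-row update in column y: -5 − (-9)·(4/3) = 7.

7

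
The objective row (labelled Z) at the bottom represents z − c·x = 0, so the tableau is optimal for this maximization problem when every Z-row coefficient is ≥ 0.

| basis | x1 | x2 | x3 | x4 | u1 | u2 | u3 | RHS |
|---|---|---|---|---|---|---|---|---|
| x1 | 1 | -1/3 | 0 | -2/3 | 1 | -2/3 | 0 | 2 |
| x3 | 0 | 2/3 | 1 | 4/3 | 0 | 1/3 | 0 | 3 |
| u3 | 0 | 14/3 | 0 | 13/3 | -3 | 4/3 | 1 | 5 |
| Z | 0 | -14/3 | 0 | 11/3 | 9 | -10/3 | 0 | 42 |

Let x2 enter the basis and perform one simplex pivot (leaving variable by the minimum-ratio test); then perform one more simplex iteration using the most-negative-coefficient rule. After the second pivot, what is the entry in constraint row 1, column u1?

Ratio test on column x2 — row 1: entry -1/3 ≤ 0; row 2: 3/(2/3) = 9/2; row 3: 5/(14/3) = 15/14. Minimum is 15/14 at row 3 (u3 leaves); pivot element 14/3.
Divide row 3 by 14/3; eliminate column x2 from the other rows.
Second iteration: most negative Z-row entry is -2 in column u2, so u2 enters.
Ratio test on column u2 — row 1: entry -4/7 ≤ 0; row 2: (16/7)/(1/7) = 16; row 3: (15/14)/(2/7) = 15/4. Minimum is 15/4 at row 3 (x2 leaves); pivot element 2/7.
Divide row 3 by 2/7; eliminate column u2 from the other rows.
After both pivots, the entry at constraint row 1, column u1 is -1/2.

-1/2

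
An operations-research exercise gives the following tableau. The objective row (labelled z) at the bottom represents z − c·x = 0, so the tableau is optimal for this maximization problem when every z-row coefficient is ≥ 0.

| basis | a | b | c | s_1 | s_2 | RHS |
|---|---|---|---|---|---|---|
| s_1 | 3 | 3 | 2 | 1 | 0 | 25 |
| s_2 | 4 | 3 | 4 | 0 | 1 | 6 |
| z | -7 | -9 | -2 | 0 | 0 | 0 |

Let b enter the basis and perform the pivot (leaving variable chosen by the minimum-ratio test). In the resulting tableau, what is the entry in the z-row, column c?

10

Ratio test on column b — row 1: 25/3 = 25/3; row 2: 6/3 = 2. Minimum is 2 at row 2 (s_2 leaves); pivot element 3.
Divide row 2 by 3; eliminate column b from the other rows.
z-row update in column c: -2 − (-9)·(4/3) = 10.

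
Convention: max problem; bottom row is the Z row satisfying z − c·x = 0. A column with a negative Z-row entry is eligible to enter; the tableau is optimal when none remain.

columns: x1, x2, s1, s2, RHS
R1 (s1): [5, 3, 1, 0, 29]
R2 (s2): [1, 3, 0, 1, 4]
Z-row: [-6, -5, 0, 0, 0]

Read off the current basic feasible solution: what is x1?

0

x1 is not in the basis, so in the current basic feasible solution x1 = 0.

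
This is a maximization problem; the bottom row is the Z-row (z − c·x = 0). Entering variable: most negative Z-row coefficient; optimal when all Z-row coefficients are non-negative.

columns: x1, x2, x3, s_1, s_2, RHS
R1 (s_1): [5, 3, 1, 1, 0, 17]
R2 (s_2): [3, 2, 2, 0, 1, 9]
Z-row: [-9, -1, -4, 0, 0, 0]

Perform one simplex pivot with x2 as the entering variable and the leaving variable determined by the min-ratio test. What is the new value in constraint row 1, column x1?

Ratio test on column x2 — row 1: 17/3 = 17/3; row 2: 9/2 = 9/2. Minimum is 9/2 at row 2 (s_2 leaves); pivot element 2.
Divide row 2 by 2; eliminate column x2 from the other rows.
Row 1 update in column x1: 5 − 3·(3/2) = 1/2.

1/2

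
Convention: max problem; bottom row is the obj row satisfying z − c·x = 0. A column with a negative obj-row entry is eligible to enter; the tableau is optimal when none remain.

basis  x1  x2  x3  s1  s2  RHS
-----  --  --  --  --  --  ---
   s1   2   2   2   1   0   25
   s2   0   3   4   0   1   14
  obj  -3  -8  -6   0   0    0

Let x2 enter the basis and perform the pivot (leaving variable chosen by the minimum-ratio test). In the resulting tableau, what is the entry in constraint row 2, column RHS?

Ratio test on column x2 — row 1: 25/2 = 25/2; row 2: 14/3 = 14/3. Minimum is 14/3 at row 2 (s2 leaves); pivot element 3.
Divide row 2 by 3; eliminate column x2 from the other rows.
In the new row 2, the RHS entry is the old entry divided by the pivot: 14/3 = 14/3.

14/3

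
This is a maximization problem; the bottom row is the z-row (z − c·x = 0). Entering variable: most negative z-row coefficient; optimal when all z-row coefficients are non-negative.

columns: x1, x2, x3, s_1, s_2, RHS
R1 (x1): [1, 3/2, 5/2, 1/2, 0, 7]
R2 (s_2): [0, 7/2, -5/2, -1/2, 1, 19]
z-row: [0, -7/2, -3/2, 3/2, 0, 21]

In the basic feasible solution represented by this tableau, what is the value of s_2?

19

s_2 is basic (row 2); its value is the RHS of that row, 19.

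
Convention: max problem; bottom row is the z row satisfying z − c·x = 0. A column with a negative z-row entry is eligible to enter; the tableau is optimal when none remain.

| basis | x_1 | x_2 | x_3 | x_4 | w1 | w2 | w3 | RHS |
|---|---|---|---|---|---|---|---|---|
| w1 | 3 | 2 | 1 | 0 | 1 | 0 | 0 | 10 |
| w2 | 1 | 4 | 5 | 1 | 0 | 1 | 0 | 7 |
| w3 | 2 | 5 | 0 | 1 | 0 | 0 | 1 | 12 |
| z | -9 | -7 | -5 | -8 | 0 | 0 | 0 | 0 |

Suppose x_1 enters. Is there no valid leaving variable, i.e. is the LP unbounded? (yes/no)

no

Column x_1 has positive entries in row(s) 1, 2, 3, so the ratio test bounds it — not unbounded.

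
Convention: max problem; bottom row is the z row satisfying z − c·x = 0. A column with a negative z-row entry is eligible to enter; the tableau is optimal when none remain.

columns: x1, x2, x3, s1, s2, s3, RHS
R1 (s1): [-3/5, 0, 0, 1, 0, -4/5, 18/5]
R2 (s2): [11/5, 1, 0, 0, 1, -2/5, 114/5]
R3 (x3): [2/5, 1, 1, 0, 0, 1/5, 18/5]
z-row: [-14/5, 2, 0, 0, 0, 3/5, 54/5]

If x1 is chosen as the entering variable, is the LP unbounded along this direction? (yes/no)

Column x1 has positive entries in row(s) 2, 3, so the ratio test bounds it — not unbounded.

no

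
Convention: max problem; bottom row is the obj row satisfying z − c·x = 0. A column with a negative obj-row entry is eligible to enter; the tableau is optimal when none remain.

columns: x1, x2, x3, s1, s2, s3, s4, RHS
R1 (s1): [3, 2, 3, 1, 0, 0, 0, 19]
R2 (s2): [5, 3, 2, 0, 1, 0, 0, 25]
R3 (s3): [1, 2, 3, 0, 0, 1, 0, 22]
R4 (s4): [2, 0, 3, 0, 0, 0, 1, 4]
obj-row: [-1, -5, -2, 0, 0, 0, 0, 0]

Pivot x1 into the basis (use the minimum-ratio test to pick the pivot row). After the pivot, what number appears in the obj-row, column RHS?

Ratio test on column x1 — row 1: 19/3 = 19/3; row 2: 25/5 = 5; row 3: 22/1 = 22; row 4: 4/2 = 2. Minimum is 2 at row 4 (s4 leaves); pivot element 2.
Divide row 4 by 2; eliminate column x1 from the other rows.
obj-row update in column RHS: 0 − (-1)·2 = 2.

2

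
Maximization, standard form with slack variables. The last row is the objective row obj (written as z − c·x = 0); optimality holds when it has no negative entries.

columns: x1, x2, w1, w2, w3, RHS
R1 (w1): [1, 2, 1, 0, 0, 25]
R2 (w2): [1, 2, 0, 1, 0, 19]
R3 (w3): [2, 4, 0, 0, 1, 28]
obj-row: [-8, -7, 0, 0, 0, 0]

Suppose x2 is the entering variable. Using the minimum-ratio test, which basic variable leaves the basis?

w3

Column x2 entries and ratios — w1: 25/2 = 25/2; w2: 19/2 = 19/2; w3: 28/4 = 7.
Smallest ratio is 7 in the row of w3, so w3 leaves.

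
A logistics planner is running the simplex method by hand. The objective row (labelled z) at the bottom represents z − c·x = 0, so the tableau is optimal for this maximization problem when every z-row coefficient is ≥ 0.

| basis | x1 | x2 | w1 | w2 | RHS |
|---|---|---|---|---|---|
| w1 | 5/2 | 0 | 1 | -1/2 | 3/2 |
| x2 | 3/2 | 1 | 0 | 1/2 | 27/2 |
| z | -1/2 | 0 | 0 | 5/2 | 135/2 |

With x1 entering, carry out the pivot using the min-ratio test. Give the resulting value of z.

339/5

Ratio test on column x1 — row 1: (3/2)/(5/2) = 3/5; row 2: (27/2)/(3/2) = 9. Minimum is 3/5 at row 1 (w1 leaves); pivot element 5/2.
Pivot on row 1; the z-row RHS becomes 135/2 − (-1/2)·(3/5) = 339/5.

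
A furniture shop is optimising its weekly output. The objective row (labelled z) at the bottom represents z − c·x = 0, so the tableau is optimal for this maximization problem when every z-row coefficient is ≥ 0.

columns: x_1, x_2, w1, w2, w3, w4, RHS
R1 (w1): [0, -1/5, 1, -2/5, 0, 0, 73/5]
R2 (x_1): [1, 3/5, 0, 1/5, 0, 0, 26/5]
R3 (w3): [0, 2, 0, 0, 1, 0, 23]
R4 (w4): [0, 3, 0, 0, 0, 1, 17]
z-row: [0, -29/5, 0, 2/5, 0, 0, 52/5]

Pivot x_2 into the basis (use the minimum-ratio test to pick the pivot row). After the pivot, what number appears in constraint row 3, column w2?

Ratio test on column x_2 — row 1: entry -1/5 ≤ 0; row 2: (26/5)/(3/5) = 26/3; row 3: 23/2 = 23/2; row 4: 17/3 = 17/3. Minimum is 17/3 at row 4 (w4 leaves); pivot element 3.
Divide row 4 by 3; eliminate column x_2 from the other rows.
Row 3 update in column w2: 0 − 2·0 = 0.

0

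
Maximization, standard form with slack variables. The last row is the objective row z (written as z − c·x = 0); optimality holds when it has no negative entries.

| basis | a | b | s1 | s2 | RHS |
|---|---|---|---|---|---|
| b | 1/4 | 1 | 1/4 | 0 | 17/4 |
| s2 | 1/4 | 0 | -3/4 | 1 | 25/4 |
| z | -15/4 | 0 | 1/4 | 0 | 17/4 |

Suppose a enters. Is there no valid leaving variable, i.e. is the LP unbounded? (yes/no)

no

Column a has positive entries in row(s) 1, 2, so the ratio test bounds it — not unbounded.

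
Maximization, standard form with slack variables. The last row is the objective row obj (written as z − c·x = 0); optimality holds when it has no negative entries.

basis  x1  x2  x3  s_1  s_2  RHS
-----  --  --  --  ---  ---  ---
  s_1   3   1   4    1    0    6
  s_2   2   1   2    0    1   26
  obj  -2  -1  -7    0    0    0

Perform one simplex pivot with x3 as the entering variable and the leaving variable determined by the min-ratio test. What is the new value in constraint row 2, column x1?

Ratio test on column x3 — row 1: 6/4 = 3/2; row 2: 26/2 = 13. Minimum is 3/2 at row 1 (s_1 leaves); pivot element 4.
Divide row 1 by 4; eliminate column x3 from the other rows.
Row 2 update in column x1: 2 − 2·(3/4) = 1/2.

1/2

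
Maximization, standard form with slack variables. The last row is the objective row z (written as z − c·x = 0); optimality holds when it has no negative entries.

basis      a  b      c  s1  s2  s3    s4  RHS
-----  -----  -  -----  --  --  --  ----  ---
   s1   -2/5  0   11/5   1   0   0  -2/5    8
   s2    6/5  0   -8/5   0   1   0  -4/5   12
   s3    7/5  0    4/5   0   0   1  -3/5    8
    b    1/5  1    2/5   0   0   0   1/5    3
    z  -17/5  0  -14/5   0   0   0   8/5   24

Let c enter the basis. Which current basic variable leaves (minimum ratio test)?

Column c entries and ratios — s1: 8/(11/5) = 40/11; s2: -8/5 ≤ 0, skip; s3: 8/(4/5) = 10; b: 3/(2/5) = 15/2.
Smallest ratio is 40/11 in the row of s1, so s1 leaves.

s1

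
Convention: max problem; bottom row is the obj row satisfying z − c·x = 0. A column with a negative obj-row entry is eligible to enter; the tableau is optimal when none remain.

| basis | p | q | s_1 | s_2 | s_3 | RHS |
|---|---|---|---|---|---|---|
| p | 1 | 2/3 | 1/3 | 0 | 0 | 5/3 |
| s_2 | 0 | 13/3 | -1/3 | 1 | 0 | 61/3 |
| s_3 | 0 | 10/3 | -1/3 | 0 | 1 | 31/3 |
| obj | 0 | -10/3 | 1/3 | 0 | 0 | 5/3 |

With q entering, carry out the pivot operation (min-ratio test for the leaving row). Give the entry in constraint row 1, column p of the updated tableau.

Ratio test on column q — row 1: (5/3)/(2/3) = 5/2; row 2: (61/3)/(13/3) = 61/13; row 3: (31/3)/(10/3) = 31/10. Minimum is 5/2 at row 1 (p leaves); pivot element 2/3.
Divide row 1 by 2/3; eliminate column q from the other rows.
In the new row 1, the p entry is the old entry divided by the pivot: 1/(2/3) = 3/2.

3/2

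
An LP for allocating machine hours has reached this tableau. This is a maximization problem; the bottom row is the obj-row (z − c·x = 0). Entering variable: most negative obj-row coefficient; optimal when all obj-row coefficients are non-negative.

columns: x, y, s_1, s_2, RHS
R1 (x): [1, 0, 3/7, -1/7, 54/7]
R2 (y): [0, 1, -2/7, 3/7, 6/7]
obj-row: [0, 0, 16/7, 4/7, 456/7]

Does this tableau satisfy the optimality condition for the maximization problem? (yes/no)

Every obj-row coefficient is ≥ 0, so the tableau is optimal.

yes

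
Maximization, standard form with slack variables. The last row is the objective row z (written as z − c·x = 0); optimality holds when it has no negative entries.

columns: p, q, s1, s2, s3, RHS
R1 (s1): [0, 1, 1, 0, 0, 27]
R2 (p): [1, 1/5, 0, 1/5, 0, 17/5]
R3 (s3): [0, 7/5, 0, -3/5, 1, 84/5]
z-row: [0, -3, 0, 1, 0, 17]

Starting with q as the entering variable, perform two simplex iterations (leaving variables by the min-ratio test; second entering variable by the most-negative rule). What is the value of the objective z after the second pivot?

Ratio test on column q — row 1: 27/1 = 27; row 2: (17/5)/(1/5) = 17; row 3: (84/5)/(7/5) = 12. Minimum is 12 at row 3 (s3 leaves); pivot element 7/5.
Pivot on row 3; the z-row RHS becomes 17 − (-3)·12 = 53.
Next entering variable (most negative z-row entry -2/7): s2.
Ratio test on column s2 — row 1: 15/(3/7) = 35; row 2: 1/(2/7) = 7/2; row 3: entry -3/7 ≤ 0. Minimum is 7/2 at row 2 (p leaves); pivot element 2/7.
After the second pivot the z-row RHS is 53 − (-2/7)·(7/2) = 54.

54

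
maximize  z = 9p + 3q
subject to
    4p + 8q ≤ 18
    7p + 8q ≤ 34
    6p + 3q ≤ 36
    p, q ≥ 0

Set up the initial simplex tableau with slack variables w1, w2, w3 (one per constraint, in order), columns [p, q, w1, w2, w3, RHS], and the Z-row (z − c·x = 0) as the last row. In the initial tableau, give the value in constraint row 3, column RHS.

The RHS of constraint 3 is b_3 = 36.

36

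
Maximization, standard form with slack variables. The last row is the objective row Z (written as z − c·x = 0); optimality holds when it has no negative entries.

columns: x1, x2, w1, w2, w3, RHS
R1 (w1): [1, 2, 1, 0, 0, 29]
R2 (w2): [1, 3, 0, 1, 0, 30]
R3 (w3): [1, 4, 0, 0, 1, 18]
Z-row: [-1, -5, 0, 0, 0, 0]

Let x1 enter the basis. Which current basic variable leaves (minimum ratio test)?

w3

Column x1 entries and ratios — w1: 29/1 = 29; w2: 30/1 = 30; w3: 18/1 = 18.
Smallest ratio is 18 in the row of w3, so w3 leaves.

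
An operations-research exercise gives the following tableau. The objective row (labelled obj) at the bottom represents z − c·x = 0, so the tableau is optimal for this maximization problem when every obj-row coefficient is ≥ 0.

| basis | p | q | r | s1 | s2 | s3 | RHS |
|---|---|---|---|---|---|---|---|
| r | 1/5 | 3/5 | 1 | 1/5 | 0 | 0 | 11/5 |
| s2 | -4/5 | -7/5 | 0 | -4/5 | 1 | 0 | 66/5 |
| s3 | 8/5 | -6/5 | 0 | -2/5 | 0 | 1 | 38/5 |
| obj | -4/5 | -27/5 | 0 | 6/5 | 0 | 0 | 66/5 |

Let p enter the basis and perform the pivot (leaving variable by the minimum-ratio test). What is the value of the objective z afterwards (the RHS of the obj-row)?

Ratio test on column p — row 1: (11/5)/(1/5) = 11; row 2: entry -4/5 ≤ 0; row 3: (38/5)/(8/5) = 19/4. Minimum is 19/4 at row 3 (s3 leaves); pivot element 8/5.
Pivot on row 3; the obj-row RHS becomes 66/5 − (-4/5)·(19/4) = 17.

17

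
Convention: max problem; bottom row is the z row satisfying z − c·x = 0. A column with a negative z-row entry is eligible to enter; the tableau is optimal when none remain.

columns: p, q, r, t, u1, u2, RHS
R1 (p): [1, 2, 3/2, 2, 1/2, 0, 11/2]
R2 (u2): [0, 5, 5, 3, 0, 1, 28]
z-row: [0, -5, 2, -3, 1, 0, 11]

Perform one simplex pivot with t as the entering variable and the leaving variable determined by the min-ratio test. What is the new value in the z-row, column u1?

Ratio test on column t — row 1: (11/2)/2 = 11/4; row 2: 28/3 = 28/3. Minimum is 11/4 at row 1 (p leaves); pivot element 2.
Divide row 1 by 2; eliminate column t from the other rows.
z-row update in column u1: 1 − (-3)·(1/4) = 7/4.

7/4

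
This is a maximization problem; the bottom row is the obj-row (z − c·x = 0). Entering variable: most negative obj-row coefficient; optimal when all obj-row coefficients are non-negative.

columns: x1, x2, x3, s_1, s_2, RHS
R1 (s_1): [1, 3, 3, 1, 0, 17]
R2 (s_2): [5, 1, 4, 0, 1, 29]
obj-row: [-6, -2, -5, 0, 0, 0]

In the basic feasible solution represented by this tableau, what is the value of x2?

0

x2 is not in the basis, so in the current basic feasible solution x2 = 0.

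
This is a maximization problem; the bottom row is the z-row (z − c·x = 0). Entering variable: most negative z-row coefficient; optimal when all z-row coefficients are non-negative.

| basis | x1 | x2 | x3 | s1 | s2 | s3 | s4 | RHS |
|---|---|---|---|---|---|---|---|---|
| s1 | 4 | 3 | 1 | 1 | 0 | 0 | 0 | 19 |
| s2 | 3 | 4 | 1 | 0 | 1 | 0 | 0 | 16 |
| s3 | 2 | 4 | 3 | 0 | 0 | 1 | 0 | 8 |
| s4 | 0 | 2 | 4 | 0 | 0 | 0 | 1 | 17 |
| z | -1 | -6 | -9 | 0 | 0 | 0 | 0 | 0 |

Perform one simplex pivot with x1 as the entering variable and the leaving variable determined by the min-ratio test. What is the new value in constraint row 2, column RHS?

4

Ratio test on column x1 — row 1: 19/4 = 19/4; row 2: 16/3 = 16/3; row 3: 8/2 = 4; row 4: entry 0 ≤ 0. Minimum is 4 at row 3 (s3 leaves); pivot element 2.
Divide row 3 by 2; eliminate column x1 from the other rows.
Row 2 update in column RHS: 16 − 3·4 = 4.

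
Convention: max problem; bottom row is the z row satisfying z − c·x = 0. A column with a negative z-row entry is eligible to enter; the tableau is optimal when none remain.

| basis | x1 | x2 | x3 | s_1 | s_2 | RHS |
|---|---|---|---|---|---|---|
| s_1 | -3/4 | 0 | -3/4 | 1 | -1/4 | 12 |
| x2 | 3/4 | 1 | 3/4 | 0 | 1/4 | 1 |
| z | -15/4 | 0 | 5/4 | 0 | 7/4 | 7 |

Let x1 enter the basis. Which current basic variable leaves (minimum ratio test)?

Column x1 entries and ratios — s_1: -3/4 ≤ 0, skip; x2: 1/(3/4) = 4/3.
Smallest ratio is 4/3 in the row of x2, so x2 leaves.

x2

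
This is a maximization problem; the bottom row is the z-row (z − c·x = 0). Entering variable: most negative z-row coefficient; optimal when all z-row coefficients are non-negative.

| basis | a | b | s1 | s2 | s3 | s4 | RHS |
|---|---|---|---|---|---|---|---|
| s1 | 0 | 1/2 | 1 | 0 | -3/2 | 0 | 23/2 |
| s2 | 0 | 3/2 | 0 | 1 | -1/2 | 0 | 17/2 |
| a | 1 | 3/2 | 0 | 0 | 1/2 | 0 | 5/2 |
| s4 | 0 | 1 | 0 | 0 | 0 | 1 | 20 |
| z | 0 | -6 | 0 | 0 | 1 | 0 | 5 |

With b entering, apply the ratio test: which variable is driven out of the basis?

Column b entries and ratios — s1: (23/2)/(1/2) = 23; s2: (17/2)/(3/2) = 17/3; a: (5/2)/(3/2) = 5/3; s4: 20/1 = 20.
Smallest ratio is 5/3 in the row of a, so a leaves.

a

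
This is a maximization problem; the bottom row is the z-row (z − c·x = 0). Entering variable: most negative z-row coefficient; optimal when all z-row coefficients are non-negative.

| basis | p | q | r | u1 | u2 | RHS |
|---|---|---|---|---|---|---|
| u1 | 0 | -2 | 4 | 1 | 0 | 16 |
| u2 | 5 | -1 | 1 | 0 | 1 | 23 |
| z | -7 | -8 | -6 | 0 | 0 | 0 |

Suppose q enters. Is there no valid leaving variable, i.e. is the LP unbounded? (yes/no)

yes

Every constraint-row entry in column q is ≤ 0, so increasing q is unbounded.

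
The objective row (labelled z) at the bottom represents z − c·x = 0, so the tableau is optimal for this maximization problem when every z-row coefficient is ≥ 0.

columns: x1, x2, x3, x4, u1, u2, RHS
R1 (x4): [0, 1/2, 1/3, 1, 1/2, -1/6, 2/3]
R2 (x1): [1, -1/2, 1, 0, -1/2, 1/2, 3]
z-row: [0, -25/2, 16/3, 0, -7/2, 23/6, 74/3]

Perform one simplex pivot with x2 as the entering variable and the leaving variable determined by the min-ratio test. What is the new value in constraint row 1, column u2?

-1/3

Ratio test on column x2 — row 1: (2/3)/(1/2) = 4/3; row 2: entry -1/2 ≤ 0. Minimum is 4/3 at row 1 (x4 leaves); pivot element 1/2.
Divide row 1 by 1/2; eliminate column x2 from the other rows.
In the new row 1, the u2 entry is the old entry divided by the pivot: (-1/6)/(1/2) = -1/3.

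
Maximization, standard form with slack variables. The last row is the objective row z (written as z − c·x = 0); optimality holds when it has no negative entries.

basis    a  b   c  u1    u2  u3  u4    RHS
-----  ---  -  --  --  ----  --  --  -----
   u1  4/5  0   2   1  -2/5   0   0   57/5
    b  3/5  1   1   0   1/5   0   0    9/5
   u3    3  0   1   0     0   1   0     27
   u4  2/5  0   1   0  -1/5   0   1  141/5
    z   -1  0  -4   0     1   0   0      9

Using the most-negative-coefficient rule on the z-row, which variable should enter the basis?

Negative z-row entries: a: -1, c: -4.
The most negative is -4 in column c, so c enters.

c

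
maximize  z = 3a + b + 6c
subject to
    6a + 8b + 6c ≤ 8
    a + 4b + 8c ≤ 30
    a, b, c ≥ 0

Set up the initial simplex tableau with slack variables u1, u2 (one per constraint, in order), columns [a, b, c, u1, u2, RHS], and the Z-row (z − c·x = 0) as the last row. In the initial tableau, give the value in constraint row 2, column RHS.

30

The RHS of constraint 2 is b_2 = 30.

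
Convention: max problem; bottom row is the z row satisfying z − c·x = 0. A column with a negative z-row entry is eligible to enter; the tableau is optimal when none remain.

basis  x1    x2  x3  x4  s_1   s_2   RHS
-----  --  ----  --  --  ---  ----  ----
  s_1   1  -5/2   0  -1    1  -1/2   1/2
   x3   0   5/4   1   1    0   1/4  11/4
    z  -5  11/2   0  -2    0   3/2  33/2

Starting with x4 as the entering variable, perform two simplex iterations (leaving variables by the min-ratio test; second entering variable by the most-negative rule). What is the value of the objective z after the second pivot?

153/4

Ratio test on column x4 — row 1: entry -1 ≤ 0; row 2: (11/4)/1 = 11/4. Minimum is 11/4 at row 2 (x3 leaves); pivot element 1.
Pivot on row 2; the z-row RHS becomes 33/2 − (-2)·(11/4) = 22.
Next entering variable (most negative z-row entry -5): x1.
Ratio test on column x1 — row 1: (13/4)/1 = 13/4; row 2: entry 0 ≤ 0. Minimum is 13/4 at row 1 (s_1 leaves); pivot element 1.
After the second pivot the z-row RHS is 22 − (-5)·(13/4) = 153/4.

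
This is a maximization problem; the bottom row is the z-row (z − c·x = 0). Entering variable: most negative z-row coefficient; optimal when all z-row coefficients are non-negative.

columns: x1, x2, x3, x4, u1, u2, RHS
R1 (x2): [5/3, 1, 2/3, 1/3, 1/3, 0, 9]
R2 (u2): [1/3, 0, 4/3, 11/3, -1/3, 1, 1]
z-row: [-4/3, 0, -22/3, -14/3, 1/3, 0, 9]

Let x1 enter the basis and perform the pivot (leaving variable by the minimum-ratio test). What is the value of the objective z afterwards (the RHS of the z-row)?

13

Ratio test on column x1 — row 1: 9/(5/3) = 27/5; row 2: 1/(1/3) = 3. Minimum is 3 at row 2 (u2 leaves); pivot element 1/3.
Pivot on row 2; the z-row RHS becomes 9 − (-4/3)·3 = 13.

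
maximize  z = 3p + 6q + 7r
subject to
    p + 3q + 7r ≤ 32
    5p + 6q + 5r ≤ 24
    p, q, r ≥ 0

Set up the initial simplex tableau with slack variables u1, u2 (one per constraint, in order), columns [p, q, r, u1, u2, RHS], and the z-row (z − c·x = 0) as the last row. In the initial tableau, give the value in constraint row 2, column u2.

Slack u2 belongs to constraint 2; its column is the unit vector e_2, so the entry in row 2 is 1.

1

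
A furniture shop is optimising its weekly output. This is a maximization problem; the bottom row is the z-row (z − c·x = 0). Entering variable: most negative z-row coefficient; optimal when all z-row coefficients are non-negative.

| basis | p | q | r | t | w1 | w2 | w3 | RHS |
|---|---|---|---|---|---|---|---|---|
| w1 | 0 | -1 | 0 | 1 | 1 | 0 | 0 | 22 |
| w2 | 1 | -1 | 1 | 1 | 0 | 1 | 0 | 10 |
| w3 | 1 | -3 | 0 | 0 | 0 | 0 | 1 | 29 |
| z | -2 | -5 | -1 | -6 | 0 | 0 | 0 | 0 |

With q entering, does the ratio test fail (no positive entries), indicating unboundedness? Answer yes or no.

yes

Every constraint-row entry in column q is ≤ 0, so increasing q is unbounded.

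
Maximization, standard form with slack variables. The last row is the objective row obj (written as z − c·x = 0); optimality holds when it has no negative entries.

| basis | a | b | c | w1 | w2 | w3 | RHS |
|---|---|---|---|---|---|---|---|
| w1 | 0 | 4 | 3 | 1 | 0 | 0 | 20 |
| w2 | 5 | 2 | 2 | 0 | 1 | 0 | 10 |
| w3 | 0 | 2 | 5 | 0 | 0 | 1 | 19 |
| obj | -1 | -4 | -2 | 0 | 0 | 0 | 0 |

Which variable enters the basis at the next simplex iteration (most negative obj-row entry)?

Negative obj-row entries: a: -1, b: -4, c: -2.
The most negative is -4 in column b, so b enters.

b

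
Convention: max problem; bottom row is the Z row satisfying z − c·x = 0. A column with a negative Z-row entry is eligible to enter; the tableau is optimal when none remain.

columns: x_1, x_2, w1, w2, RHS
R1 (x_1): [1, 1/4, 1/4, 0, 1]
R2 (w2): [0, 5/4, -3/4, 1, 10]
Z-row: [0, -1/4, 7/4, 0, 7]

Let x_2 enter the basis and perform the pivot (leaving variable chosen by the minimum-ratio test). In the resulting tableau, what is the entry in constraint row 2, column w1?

-2

Ratio test on column x_2 — row 1: 1/(1/4) = 4; row 2: 10/(5/4) = 8. Minimum is 4 at row 1 (x_1 leaves); pivot element 1/4.
Divide row 1 by 1/4; eliminate column x_2 from the other rows.
Row 2 update in column w1: -3/4 − (5/4)·1 = -2.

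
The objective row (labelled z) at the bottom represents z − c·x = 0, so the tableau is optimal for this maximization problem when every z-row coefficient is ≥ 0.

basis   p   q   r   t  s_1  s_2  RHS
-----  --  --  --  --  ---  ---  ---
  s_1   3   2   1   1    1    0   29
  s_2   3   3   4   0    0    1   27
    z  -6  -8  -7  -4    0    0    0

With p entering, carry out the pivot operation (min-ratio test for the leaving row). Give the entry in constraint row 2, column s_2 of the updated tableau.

1/3

Ratio test on column p — row 1: 29/3 = 29/3; row 2: 27/3 = 9. Minimum is 9 at row 2 (s_2 leaves); pivot element 3.
Divide row 2 by 3; eliminate column p from the other rows.
In the new row 2, the s_2 entry is the old entry divided by the pivot: 1/3 = 1/3.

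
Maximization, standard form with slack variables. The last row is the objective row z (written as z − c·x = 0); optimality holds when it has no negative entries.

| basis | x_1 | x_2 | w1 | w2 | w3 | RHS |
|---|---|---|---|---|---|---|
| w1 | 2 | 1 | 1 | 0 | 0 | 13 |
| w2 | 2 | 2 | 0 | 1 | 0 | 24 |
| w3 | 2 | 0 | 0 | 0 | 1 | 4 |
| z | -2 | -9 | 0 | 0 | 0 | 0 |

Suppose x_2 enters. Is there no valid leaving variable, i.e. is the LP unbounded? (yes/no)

Column x_2 has positive entries in row(s) 1, 2, so the ratio test bounds it — not unbounded.

no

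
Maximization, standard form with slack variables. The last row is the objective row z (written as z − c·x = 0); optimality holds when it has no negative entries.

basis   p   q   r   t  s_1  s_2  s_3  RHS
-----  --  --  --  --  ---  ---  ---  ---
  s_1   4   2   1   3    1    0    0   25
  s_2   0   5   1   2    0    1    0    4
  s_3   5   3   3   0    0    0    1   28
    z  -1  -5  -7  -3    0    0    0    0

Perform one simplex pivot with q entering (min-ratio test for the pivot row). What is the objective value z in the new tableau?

Ratio test on column q — row 1: 25/2 = 25/2; row 2: 4/5 = 4/5; row 3: 28/3 = 28/3. Minimum is 4/5 at row 2 (s_2 leaves); pivot element 5.
Pivot on row 2; the z-row RHS becomes 0 − (-5)·(4/5) = 4.

4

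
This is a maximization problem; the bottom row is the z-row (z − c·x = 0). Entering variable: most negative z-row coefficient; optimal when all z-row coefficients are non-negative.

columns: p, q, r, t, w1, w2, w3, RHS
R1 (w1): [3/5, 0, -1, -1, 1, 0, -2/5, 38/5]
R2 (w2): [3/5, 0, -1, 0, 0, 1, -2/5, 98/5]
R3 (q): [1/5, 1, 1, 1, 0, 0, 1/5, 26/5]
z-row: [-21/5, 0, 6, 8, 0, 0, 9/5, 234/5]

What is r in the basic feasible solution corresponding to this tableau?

r is not in the basis, so in the current basic feasible solution r = 0.

0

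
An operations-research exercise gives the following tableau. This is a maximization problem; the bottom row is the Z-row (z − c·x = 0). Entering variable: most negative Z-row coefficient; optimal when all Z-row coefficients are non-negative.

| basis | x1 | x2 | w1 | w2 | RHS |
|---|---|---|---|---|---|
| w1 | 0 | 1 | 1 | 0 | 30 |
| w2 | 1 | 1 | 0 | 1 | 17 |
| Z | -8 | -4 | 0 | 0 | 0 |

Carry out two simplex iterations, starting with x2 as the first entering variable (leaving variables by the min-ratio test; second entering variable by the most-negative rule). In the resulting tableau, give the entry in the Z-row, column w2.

Ratio test on column x2 — row 1: 30/1 = 30; row 2: 17/1 = 17. Minimum is 17 at row 2 (w2 leaves); pivot element 1.
Divide row 2 by 1; eliminate column x2 from the other rows.
Second iteration: most negative Z-row entry is -4 in column x1, so x1 enters.
Ratio test on column x1 — row 1: entry -1 ≤ 0; row 2: 17/1 = 17. Minimum is 17 at row 2 (x2 leaves); pivot element 1.
Divide row 2 by 1; eliminate column x1 from the other rows.
After both pivots, the entry at the Z-row, column w2 is 8.

8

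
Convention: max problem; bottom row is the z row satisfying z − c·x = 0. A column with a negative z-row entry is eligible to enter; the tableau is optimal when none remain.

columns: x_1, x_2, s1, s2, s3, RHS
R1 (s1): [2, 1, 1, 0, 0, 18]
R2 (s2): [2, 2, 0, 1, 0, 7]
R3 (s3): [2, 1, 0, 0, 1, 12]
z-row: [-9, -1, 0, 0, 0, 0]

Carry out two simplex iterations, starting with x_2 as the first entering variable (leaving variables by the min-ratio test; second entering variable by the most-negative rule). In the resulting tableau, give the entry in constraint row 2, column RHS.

7/2

Ratio test on column x_2 — row 1: 18/1 = 18; row 2: 7/2 = 7/2; row 3: 12/1 = 12. Minimum is 7/2 at row 2 (s2 leaves); pivot element 2.
Divide row 2 by 2; eliminate column x_2 from the other rows.
Second iteration: most negative z-row entry is -8 in column x_1, so x_1 enters.
Ratio test on column x_1 — row 1: (29/2)/1 = 29/2; row 2: (7/2)/1 = 7/2; row 3: (17/2)/1 = 17/2. Minimum is 7/2 at row 2 (x_2 leaves); pivot element 1.
Divide row 2 by 1; eliminate column x_1 from the other rows.
After both pivots, the entry at constraint row 2, column RHS is 7/2.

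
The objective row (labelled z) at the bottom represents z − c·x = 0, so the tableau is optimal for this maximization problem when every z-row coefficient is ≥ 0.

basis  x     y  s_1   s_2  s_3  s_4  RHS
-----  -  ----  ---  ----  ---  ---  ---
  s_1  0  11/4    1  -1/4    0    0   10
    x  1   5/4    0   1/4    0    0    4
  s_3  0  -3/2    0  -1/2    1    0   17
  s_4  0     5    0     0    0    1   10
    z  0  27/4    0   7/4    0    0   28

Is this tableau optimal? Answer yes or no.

Every z-row coefficient is ≥ 0, so the tableau is optimal.

yes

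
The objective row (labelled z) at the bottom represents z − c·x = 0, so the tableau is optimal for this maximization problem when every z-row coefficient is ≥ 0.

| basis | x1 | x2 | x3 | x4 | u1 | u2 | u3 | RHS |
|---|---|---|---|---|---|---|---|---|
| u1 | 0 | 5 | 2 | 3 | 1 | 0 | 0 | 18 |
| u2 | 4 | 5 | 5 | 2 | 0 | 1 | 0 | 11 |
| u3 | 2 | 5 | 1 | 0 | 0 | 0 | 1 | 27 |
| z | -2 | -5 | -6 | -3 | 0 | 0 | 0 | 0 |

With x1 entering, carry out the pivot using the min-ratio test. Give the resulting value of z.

Ratio test on column x1 — row 1: entry 0 ≤ 0; row 2: 11/4 = 11/4; row 3: 27/2 = 27/2. Minimum is 11/4 at row 2 (u2 leaves); pivot element 4.
Pivot on row 2; the z-row RHS becomes 0 − (-2)·(11/4) = 11/2.

11/2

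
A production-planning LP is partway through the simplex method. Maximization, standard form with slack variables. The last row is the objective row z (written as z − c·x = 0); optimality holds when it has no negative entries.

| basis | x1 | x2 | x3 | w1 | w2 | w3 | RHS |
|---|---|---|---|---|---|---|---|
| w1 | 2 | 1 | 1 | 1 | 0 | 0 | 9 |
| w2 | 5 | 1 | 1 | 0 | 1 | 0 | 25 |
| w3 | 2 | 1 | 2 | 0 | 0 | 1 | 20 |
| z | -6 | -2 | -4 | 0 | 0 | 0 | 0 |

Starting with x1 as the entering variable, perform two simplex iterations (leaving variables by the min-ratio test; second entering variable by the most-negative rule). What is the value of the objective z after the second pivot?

36

Ratio test on column x1 — row 1: 9/2 = 9/2; row 2: 25/5 = 5; row 3: 20/2 = 10. Minimum is 9/2 at row 1 (w1 leaves); pivot element 2.
Pivot on row 1; the z-row RHS becomes 0 − (-6)·(9/2) = 27.
Next entering variable (most negative z-row entry -1): x3.
Ratio test on column x3 — row 1: (9/2)/(1/2) = 9; row 2: entry -3/2 ≤ 0; row 3: 11/1 = 11. Minimum is 9 at row 1 (x1 leaves); pivot element 1/2.
After the second pivot the z-row RHS is 27 − (-1)·9 = 36.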